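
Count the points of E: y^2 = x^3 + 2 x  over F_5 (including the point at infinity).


For each x in F_5, count y with y^2 = x^3 + 2 x + 0 mod 5:
  x = 0: RHS = 0, y in [0]  -> 1 point(s)
Affine points: 1. Add the point at infinity: total = 2.

#E(F_5) = 2


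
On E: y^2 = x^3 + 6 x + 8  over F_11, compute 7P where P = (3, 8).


k = 7 = 111_2 (binary, LSB first: 111)
Double-and-add from P = (3, 8):
  bit 0 = 1: acc = O + (3, 8) = (3, 8)
  bit 1 = 1: acc = (3, 8) + (5, 3) = (1, 9)
  bit 2 = 1: acc = (1, 9) + (10, 1) = (5, 8)

7P = (5, 8)


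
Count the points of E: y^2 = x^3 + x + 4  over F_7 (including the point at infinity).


For each x in F_7, count y with y^2 = x^3 + 1 x + 4 mod 7:
  x = 0: RHS = 4, y in [2, 5]  -> 2 point(s)
  x = 2: RHS = 0, y in [0]  -> 1 point(s)
  x = 4: RHS = 2, y in [3, 4]  -> 2 point(s)
  x = 5: RHS = 1, y in [1, 6]  -> 2 point(s)
  x = 6: RHS = 2, y in [3, 4]  -> 2 point(s)
Affine points: 9. Add the point at infinity: total = 10.

#E(F_7) = 10


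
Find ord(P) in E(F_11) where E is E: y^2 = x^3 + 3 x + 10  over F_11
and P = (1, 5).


Compute successive multiples of P until we hit O:
  1P = (1, 5)
  2P = (1, 6)
  3P = O

ord(P) = 3


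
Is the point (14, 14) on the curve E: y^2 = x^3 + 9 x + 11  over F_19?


Check whether y^2 = x^3 + 9 x + 11 (mod 19) for (x, y) = (14, 14).
LHS: y^2 = 14^2 mod 19 = 6
RHS: x^3 + 9 x + 11 = 14^3 + 9*14 + 11 mod 19 = 12
LHS != RHS

No, not on the curve


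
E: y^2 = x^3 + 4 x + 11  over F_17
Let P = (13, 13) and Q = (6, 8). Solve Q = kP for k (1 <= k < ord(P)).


Enumerate multiples of P until we hit Q = (6, 8):
  1P = (13, 13)
  2P = (12, 6)
  3P = (7, 12)
  4P = (6, 8)
Match found at i = 4.

k = 4


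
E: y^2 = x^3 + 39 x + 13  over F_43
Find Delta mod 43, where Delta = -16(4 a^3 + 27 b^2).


4 a^3 + 27 b^2 = 4*39^3 + 27*13^2 = 237276 + 4563 = 241839
Delta = -16 * (241839) = -3869424
Delta mod 43 = 17

Delta = 17 (mod 43)


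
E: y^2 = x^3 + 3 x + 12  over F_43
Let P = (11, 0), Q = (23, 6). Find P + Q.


P != Q, so use the chord formula.
s = (y2 - y1) / (x2 - x1) = (6) / (12) mod 43 = 22
x3 = s^2 - x1 - x2 mod 43 = 22^2 - 11 - 23 = 20
y3 = s (x1 - x3) - y1 mod 43 = 22 * (11 - 20) - 0 = 17

P + Q = (20, 17)


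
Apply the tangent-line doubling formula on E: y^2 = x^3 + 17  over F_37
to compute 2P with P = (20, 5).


Doubling: s = (3 x1^2 + a) / (2 y1)
s = (3*20^2 + 0) / (2*5) mod 37 = 9
x3 = s^2 - 2 x1 mod 37 = 9^2 - 2*20 = 4
y3 = s (x1 - x3) - y1 mod 37 = 9 * (20 - 4) - 5 = 28

2P = (4, 28)


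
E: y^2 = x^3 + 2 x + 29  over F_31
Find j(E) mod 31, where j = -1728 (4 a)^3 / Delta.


Delta = -16(4 a^3 + 27 b^2) mod 31 = 23
-1728 * (4 a)^3 = -1728 * (4*2)^3 mod 31 = 4
j = 4 * 23^(-1) mod 31 = 15

j = 15 (mod 31)


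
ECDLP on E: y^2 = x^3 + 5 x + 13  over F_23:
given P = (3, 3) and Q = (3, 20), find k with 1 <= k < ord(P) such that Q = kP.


Enumerate multiples of P until we hit Q = (3, 20):
  1P = (3, 3)
  2P = (2, 10)
  3P = (21, 8)
  4P = (0, 17)
  5P = (6, 11)
  6P = (16, 16)
  7P = (5, 18)
  8P = (8, 17)
  9P = (18, 1)
  10P = (15, 17)
  11P = (7, 0)
  12P = (15, 6)
  13P = (18, 22)
  14P = (8, 6)
  15P = (5, 5)
  16P = (16, 7)
  17P = (6, 12)
  18P = (0, 6)
  19P = (21, 15)
  20P = (2, 13)
  21P = (3, 20)
Match found at i = 21.

k = 21


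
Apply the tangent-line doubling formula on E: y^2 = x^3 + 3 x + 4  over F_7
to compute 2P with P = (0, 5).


Doubling: s = (3 x1^2 + a) / (2 y1)
s = (3*0^2 + 3) / (2*5) mod 7 = 1
x3 = s^2 - 2 x1 mod 7 = 1^2 - 2*0 = 1
y3 = s (x1 - x3) - y1 mod 7 = 1 * (0 - 1) - 5 = 1

2P = (1, 1)


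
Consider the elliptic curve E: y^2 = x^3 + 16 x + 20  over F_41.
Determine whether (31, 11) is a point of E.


Check whether y^2 = x^3 + 16 x + 20 (mod 41) for (x, y) = (31, 11).
LHS: y^2 = 11^2 mod 41 = 39
RHS: x^3 + 16 x + 20 = 31^3 + 16*31 + 20 mod 41 = 8
LHS != RHS

No, not on the curve


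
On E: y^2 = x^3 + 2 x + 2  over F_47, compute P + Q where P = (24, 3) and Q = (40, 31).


P != Q, so use the chord formula.
s = (y2 - y1) / (x2 - x1) = (28) / (16) mod 47 = 37
x3 = s^2 - x1 - x2 mod 47 = 37^2 - 24 - 40 = 36
y3 = s (x1 - x3) - y1 mod 47 = 37 * (24 - 36) - 3 = 23

P + Q = (36, 23)


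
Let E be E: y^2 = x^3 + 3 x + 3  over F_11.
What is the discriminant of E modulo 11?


4 a^3 + 27 b^2 = 4*3^3 + 27*3^2 = 108 + 243 = 351
Delta = -16 * (351) = -5616
Delta mod 11 = 5

Delta = 5 (mod 11)


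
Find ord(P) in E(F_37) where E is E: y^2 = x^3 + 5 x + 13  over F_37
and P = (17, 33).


Compute successive multiples of P until we hit O:
  1P = (17, 33)
  2P = (7, 24)
  3P = (9, 26)
  4P = (32, 14)
  5P = (22, 35)
  6P = (10, 29)
  7P = (36, 9)
  8P = (31, 10)
  ... (continuing to 21P)
  21P = O

ord(P) = 21


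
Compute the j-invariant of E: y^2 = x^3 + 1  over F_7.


Delta = -16(4 a^3 + 27 b^2) mod 7 = 2
-1728 * (4 a)^3 = -1728 * (4*0)^3 mod 7 = 0
j = 0 * 2^(-1) mod 7 = 0

j = 0 (mod 7)


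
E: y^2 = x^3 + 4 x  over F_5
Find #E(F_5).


For each x in F_5, count y with y^2 = x^3 + 4 x + 0 mod 5:
  x = 0: RHS = 0, y in [0]  -> 1 point(s)
  x = 1: RHS = 0, y in [0]  -> 1 point(s)
  x = 2: RHS = 1, y in [1, 4]  -> 2 point(s)
  x = 3: RHS = 4, y in [2, 3]  -> 2 point(s)
  x = 4: RHS = 0, y in [0]  -> 1 point(s)
Affine points: 7. Add the point at infinity: total = 8.

#E(F_5) = 8


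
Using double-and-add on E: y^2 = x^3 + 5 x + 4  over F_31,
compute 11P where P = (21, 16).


k = 11 = 1011_2 (binary, LSB first: 1101)
Double-and-add from P = (21, 16):
  bit 0 = 1: acc = O + (21, 16) = (21, 16)
  bit 1 = 1: acc = (21, 16) + (14, 11) = (6, 8)
  bit 2 = 0: acc unchanged = (6, 8)
  bit 3 = 1: acc = (6, 8) + (26, 3) = (1, 14)

11P = (1, 14)


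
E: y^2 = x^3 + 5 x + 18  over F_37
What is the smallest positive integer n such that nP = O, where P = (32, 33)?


Compute successive multiples of P until we hit O:
  1P = (32, 33)
  2P = (36, 7)
  3P = (2, 31)
  4P = (28, 24)
  5P = (26, 36)
  6P = (7, 10)
  7P = (23, 33)
  8P = (19, 4)
  ... (continuing to 17P)
  17P = O

ord(P) = 17


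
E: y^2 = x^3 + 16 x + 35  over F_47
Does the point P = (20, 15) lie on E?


Check whether y^2 = x^3 + 16 x + 35 (mod 47) for (x, y) = (20, 15).
LHS: y^2 = 15^2 mod 47 = 37
RHS: x^3 + 16 x + 35 = 20^3 + 16*20 + 35 mod 47 = 36
LHS != RHS

No, not on the curve


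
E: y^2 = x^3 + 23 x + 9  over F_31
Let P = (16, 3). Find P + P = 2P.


Doubling: s = (3 x1^2 + a) / (2 y1)
s = (3*16^2 + 23) / (2*3) mod 31 = 13
x3 = s^2 - 2 x1 mod 31 = 13^2 - 2*16 = 13
y3 = s (x1 - x3) - y1 mod 31 = 13 * (16 - 13) - 3 = 5

2P = (13, 5)


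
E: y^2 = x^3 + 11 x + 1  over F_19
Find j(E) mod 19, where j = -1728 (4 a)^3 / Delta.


Delta = -16(4 a^3 + 27 b^2) mod 19 = 17
-1728 * (4 a)^3 = -1728 * (4*11)^3 mod 19 = 7
j = 7 * 17^(-1) mod 19 = 6

j = 6 (mod 19)


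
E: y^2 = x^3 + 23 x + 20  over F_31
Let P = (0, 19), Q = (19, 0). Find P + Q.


P != Q, so use the chord formula.
s = (y2 - y1) / (x2 - x1) = (12) / (19) mod 31 = 30
x3 = s^2 - x1 - x2 mod 31 = 30^2 - 0 - 19 = 13
y3 = s (x1 - x3) - y1 mod 31 = 30 * (0 - 13) - 19 = 25

P + Q = (13, 25)


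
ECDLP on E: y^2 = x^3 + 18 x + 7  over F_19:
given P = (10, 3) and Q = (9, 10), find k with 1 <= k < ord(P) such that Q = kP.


Enumerate multiples of P until we hit Q = (9, 10):
  1P = (10, 3)
  2P = (15, 17)
  3P = (14, 1)
  4P = (0, 11)
  5P = (18, 11)
  6P = (11, 15)
  7P = (9, 9)
  8P = (17, 1)
  9P = (1, 8)
  10P = (13, 5)
  11P = (7, 18)
  12P = (8, 6)
  13P = (8, 13)
  14P = (7, 1)
  15P = (13, 14)
  16P = (1, 11)
  17P = (17, 18)
  18P = (9, 10)
Match found at i = 18.

k = 18


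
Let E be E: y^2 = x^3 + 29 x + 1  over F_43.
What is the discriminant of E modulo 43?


4 a^3 + 27 b^2 = 4*29^3 + 27*1^2 = 97556 + 27 = 97583
Delta = -16 * (97583) = -1561328
Delta mod 43 = 2

Delta = 2 (mod 43)


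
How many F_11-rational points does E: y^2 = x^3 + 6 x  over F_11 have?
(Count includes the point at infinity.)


For each x in F_11, count y with y^2 = x^3 + 6 x + 0 mod 11:
  x = 0: RHS = 0, y in [0]  -> 1 point(s)
  x = 2: RHS = 9, y in [3, 8]  -> 2 point(s)
  x = 3: RHS = 1, y in [1, 10]  -> 2 point(s)
  x = 4: RHS = 0, y in [0]  -> 1 point(s)
  x = 5: RHS = 1, y in [1, 10]  -> 2 point(s)
  x = 7: RHS = 0, y in [0]  -> 1 point(s)
  x = 10: RHS = 4, y in [2, 9]  -> 2 point(s)
Affine points: 11. Add the point at infinity: total = 12.

#E(F_11) = 12


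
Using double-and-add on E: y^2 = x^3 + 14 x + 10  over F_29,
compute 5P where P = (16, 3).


k = 5 = 101_2 (binary, LSB first: 101)
Double-and-add from P = (16, 3):
  bit 0 = 1: acc = O + (16, 3) = (16, 3)
  bit 1 = 0: acc unchanged = (16, 3)
  bit 2 = 1: acc = (16, 3) + (1, 5) = (28, 16)

5P = (28, 16)


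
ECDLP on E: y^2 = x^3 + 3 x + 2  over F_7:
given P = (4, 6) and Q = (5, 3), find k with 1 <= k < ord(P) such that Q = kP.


Enumerate multiples of P until we hit Q = (5, 3):
  1P = (4, 6)
  2P = (0, 4)
  3P = (5, 4)
  4P = (2, 4)
  5P = (2, 3)
  6P = (5, 3)
Match found at i = 6.

k = 6


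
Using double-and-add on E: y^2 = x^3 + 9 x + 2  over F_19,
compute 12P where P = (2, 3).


k = 12 = 1100_2 (binary, LSB first: 0011)
Double-and-add from P = (2, 3):
  bit 0 = 0: acc unchanged = O
  bit 1 = 0: acc unchanged = O
  bit 2 = 1: acc = O + (18, 7) = (18, 7)
  bit 3 = 1: acc = (18, 7) + (7, 16) = (11, 8)

12P = (11, 8)


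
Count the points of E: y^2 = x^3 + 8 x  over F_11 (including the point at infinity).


For each x in F_11, count y with y^2 = x^3 + 8 x + 0 mod 11:
  x = 0: RHS = 0, y in [0]  -> 1 point(s)
  x = 1: RHS = 9, y in [3, 8]  -> 2 point(s)
  x = 5: RHS = 0, y in [0]  -> 1 point(s)
  x = 6: RHS = 0, y in [0]  -> 1 point(s)
  x = 7: RHS = 3, y in [5, 6]  -> 2 point(s)
  x = 8: RHS = 4, y in [2, 9]  -> 2 point(s)
  x = 9: RHS = 9, y in [3, 8]  -> 2 point(s)
Affine points: 11. Add the point at infinity: total = 12.

#E(F_11) = 12


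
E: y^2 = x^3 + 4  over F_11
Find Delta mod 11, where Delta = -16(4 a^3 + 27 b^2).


4 a^3 + 27 b^2 = 4*0^3 + 27*4^2 = 0 + 432 = 432
Delta = -16 * (432) = -6912
Delta mod 11 = 7

Delta = 7 (mod 11)


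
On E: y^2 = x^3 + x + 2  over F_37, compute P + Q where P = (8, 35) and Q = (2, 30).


P != Q, so use the chord formula.
s = (y2 - y1) / (x2 - x1) = (32) / (31) mod 37 = 7
x3 = s^2 - x1 - x2 mod 37 = 7^2 - 8 - 2 = 2
y3 = s (x1 - x3) - y1 mod 37 = 7 * (8 - 2) - 35 = 7

P + Q = (2, 7)


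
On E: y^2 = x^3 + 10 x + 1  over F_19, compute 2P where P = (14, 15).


Doubling: s = (3 x1^2 + a) / (2 y1)
s = (3*14^2 + 10) / (2*15) mod 19 = 6
x3 = s^2 - 2 x1 mod 19 = 6^2 - 2*14 = 8
y3 = s (x1 - x3) - y1 mod 19 = 6 * (14 - 8) - 15 = 2

2P = (8, 2)


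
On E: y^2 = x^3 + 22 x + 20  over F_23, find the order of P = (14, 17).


Compute successive multiples of P until we hit O:
  1P = (14, 17)
  2P = (19, 11)
  3P = (8, 8)
  4P = (9, 2)
  5P = (9, 21)
  6P = (8, 15)
  7P = (19, 12)
  8P = (14, 6)
  ... (continuing to 9P)
  9P = O

ord(P) = 9


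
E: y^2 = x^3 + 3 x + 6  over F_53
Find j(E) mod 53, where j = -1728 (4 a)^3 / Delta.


Delta = -16(4 a^3 + 27 b^2) mod 53 = 51
-1728 * (4 a)^3 = -1728 * (4*3)^3 mod 53 = 36
j = 36 * 51^(-1) mod 53 = 35

j = 35 (mod 53)


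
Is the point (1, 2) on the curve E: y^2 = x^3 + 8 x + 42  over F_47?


Check whether y^2 = x^3 + 8 x + 42 (mod 47) for (x, y) = (1, 2).
LHS: y^2 = 2^2 mod 47 = 4
RHS: x^3 + 8 x + 42 = 1^3 + 8*1 + 42 mod 47 = 4
LHS = RHS

Yes, on the curve


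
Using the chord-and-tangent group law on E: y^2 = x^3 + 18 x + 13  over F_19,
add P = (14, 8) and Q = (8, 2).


P != Q, so use the chord formula.
s = (y2 - y1) / (x2 - x1) = (13) / (13) mod 19 = 1
x3 = s^2 - x1 - x2 mod 19 = 1^2 - 14 - 8 = 17
y3 = s (x1 - x3) - y1 mod 19 = 1 * (14 - 17) - 8 = 8

P + Q = (17, 8)


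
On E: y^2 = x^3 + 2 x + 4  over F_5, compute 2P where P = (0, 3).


Doubling: s = (3 x1^2 + a) / (2 y1)
s = (3*0^2 + 2) / (2*3) mod 5 = 2
x3 = s^2 - 2 x1 mod 5 = 2^2 - 2*0 = 4
y3 = s (x1 - x3) - y1 mod 5 = 2 * (0 - 4) - 3 = 4

2P = (4, 4)


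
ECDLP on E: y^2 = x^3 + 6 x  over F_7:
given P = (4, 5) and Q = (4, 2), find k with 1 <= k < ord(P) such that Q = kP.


Enumerate multiples of P until we hit Q = (4, 2):
  1P = (4, 5)
  2P = (1, 0)
  3P = (4, 2)
Match found at i = 3.

k = 3


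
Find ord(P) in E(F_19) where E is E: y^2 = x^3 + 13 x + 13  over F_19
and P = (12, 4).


Compute successive multiples of P until we hit O:
  1P = (12, 4)
  2P = (15, 12)
  3P = (16, 17)
  4P = (17, 13)
  5P = (13, 17)
  6P = (11, 9)
  7P = (2, 3)
  8P = (9, 2)
  ... (continuing to 17P)
  17P = O

ord(P) = 17


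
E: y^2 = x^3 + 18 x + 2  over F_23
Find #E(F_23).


For each x in F_23, count y with y^2 = x^3 + 18 x + 2 mod 23:
  x = 0: RHS = 2, y in [5, 18]  -> 2 point(s)
  x = 2: RHS = 0, y in [0]  -> 1 point(s)
  x = 4: RHS = 0, y in [0]  -> 1 point(s)
  x = 6: RHS = 4, y in [2, 21]  -> 2 point(s)
  x = 10: RHS = 9, y in [3, 20]  -> 2 point(s)
  x = 11: RHS = 13, y in [6, 17]  -> 2 point(s)
  x = 13: RHS = 18, y in [8, 15]  -> 2 point(s)
  x = 14: RHS = 8, y in [10, 13]  -> 2 point(s)
  x = 15: RHS = 13, y in [6, 17]  -> 2 point(s)
  x = 16: RHS = 16, y in [4, 19]  -> 2 point(s)
  x = 17: RHS = 0, y in [0]  -> 1 point(s)
  x = 19: RHS = 4, y in [2, 21]  -> 2 point(s)
  x = 20: RHS = 13, y in [6, 17]  -> 2 point(s)
  x = 21: RHS = 4, y in [2, 21]  -> 2 point(s)
  x = 22: RHS = 6, y in [11, 12]  -> 2 point(s)
Affine points: 27. Add the point at infinity: total = 28.

#E(F_23) = 28


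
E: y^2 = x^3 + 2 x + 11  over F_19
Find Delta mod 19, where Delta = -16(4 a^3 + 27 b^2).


4 a^3 + 27 b^2 = 4*2^3 + 27*11^2 = 32 + 3267 = 3299
Delta = -16 * (3299) = -52784
Delta mod 19 = 17

Delta = 17 (mod 19)


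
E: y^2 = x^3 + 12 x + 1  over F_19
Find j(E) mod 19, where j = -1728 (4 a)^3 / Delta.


Delta = -16(4 a^3 + 27 b^2) mod 19 = 12
-1728 * (4 a)^3 = -1728 * (4*12)^3 mod 19 = 12
j = 12 * 12^(-1) mod 19 = 1

j = 1 (mod 19)


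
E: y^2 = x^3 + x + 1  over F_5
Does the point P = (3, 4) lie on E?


Check whether y^2 = x^3 + 1 x + 1 (mod 5) for (x, y) = (3, 4).
LHS: y^2 = 4^2 mod 5 = 1
RHS: x^3 + 1 x + 1 = 3^3 + 1*3 + 1 mod 5 = 1
LHS = RHS

Yes, on the curve


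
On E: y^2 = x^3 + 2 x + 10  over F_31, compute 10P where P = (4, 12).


k = 10 = 1010_2 (binary, LSB first: 0101)
Double-and-add from P = (4, 12):
  bit 0 = 0: acc unchanged = O
  bit 1 = 1: acc = O + (0, 17) = (0, 17)
  bit 2 = 0: acc unchanged = (0, 17)
  bit 3 = 1: acc = (0, 17) + (10, 10) = (28, 15)

10P = (28, 15)


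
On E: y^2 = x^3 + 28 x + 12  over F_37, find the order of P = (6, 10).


Compute successive multiples of P until we hit O:
  1P = (6, 10)
  2P = (15, 25)
  3P = (27, 29)
  4P = (7, 12)
  5P = (28, 20)
  6P = (24, 2)
  7P = (4, 22)
  8P = (26, 36)
  ... (continuing to 49P)
  49P = O

ord(P) = 49


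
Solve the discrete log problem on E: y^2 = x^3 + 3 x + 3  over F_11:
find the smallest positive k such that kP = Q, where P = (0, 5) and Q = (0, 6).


Enumerate multiples of P until we hit Q = (0, 6):
  1P = (0, 5)
  2P = (9, 0)
  3P = (0, 6)
Match found at i = 3.

k = 3


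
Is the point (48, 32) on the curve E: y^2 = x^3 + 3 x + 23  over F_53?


Check whether y^2 = x^3 + 3 x + 23 (mod 53) for (x, y) = (48, 32).
LHS: y^2 = 32^2 mod 53 = 17
RHS: x^3 + 3 x + 23 = 48^3 + 3*48 + 23 mod 53 = 42
LHS != RHS

No, not on the curve


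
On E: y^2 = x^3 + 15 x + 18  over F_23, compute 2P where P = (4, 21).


Doubling: s = (3 x1^2 + a) / (2 y1)
s = (3*4^2 + 15) / (2*21) mod 23 = 13
x3 = s^2 - 2 x1 mod 23 = 13^2 - 2*4 = 0
y3 = s (x1 - x3) - y1 mod 23 = 13 * (4 - 0) - 21 = 8

2P = (0, 8)


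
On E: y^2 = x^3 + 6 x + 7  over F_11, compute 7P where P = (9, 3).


k = 7 = 111_2 (binary, LSB first: 111)
Double-and-add from P = (9, 3):
  bit 0 = 1: acc = O + (9, 3) = (9, 3)
  bit 1 = 1: acc = (9, 3) + (2, 7) = (1, 5)
  bit 2 = 1: acc = (1, 5) + (10, 0) = (9, 8)

7P = (9, 8)


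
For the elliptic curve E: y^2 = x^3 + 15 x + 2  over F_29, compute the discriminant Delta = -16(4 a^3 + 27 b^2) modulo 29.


4 a^3 + 27 b^2 = 4*15^3 + 27*2^2 = 13500 + 108 = 13608
Delta = -16 * (13608) = -217728
Delta mod 29 = 4

Delta = 4 (mod 29)


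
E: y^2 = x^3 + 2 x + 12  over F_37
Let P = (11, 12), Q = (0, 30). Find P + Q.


P != Q, so use the chord formula.
s = (y2 - y1) / (x2 - x1) = (18) / (26) mod 37 = 32
x3 = s^2 - x1 - x2 mod 37 = 32^2 - 11 - 0 = 14
y3 = s (x1 - x3) - y1 mod 37 = 32 * (11 - 14) - 12 = 3

P + Q = (14, 3)


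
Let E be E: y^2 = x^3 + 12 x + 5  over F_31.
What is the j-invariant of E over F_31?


Delta = -16(4 a^3 + 27 b^2) mod 31 = 4
-1728 * (4 a)^3 = -1728 * (4*12)^3 mod 31 = 27
j = 27 * 4^(-1) mod 31 = 30

j = 30 (mod 31)


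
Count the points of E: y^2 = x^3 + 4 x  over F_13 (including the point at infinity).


For each x in F_13, count y with y^2 = x^3 + 4 x + 0 mod 13:
  x = 0: RHS = 0, y in [0]  -> 1 point(s)
  x = 2: RHS = 3, y in [4, 9]  -> 2 point(s)
  x = 3: RHS = 0, y in [0]  -> 1 point(s)
  x = 10: RHS = 0, y in [0]  -> 1 point(s)
  x = 11: RHS = 10, y in [6, 7]  -> 2 point(s)
Affine points: 7. Add the point at infinity: total = 8.

#E(F_13) = 8


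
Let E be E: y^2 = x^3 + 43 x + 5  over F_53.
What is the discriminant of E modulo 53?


4 a^3 + 27 b^2 = 4*43^3 + 27*5^2 = 318028 + 675 = 318703
Delta = -16 * (318703) = -5099248
Delta mod 53 = 41

Delta = 41 (mod 53)


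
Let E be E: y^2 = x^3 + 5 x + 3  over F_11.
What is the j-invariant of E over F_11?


Delta = -16(4 a^3 + 27 b^2) mod 11 = 3
-1728 * (4 a)^3 = -1728 * (4*5)^3 mod 11 = 8
j = 8 * 3^(-1) mod 11 = 10

j = 10 (mod 11)


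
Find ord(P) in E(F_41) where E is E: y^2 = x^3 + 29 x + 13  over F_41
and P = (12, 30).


Compute successive multiples of P until we hit O:
  1P = (12, 30)
  2P = (25, 2)
  3P = (5, 18)
  4P = (1, 24)
  5P = (10, 27)
  6P = (11, 33)
  7P = (27, 15)
  8P = (3, 2)
  ... (continuing to 30P)
  30P = O

ord(P) = 30


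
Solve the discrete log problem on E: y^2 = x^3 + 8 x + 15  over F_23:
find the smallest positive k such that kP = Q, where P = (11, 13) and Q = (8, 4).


Enumerate multiples of P until we hit Q = (8, 4):
  1P = (11, 13)
  2P = (2, 19)
  3P = (13, 19)
  4P = (8, 19)
  5P = (8, 4)
Match found at i = 5.

k = 5


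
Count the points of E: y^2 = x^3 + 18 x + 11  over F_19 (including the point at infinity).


For each x in F_19, count y with y^2 = x^3 + 18 x + 11 mod 19:
  x = 0: RHS = 11, y in [7, 12]  -> 2 point(s)
  x = 1: RHS = 11, y in [7, 12]  -> 2 point(s)
  x = 2: RHS = 17, y in [6, 13]  -> 2 point(s)
  x = 3: RHS = 16, y in [4, 15]  -> 2 point(s)
  x = 5: RHS = 17, y in [6, 13]  -> 2 point(s)
  x = 7: RHS = 5, y in [9, 10]  -> 2 point(s)
  x = 9: RHS = 9, y in [3, 16]  -> 2 point(s)
  x = 11: RHS = 1, y in [1, 18]  -> 2 point(s)
  x = 12: RHS = 17, y in [6, 13]  -> 2 point(s)
  x = 14: RHS = 5, y in [9, 10]  -> 2 point(s)
  x = 16: RHS = 6, y in [5, 14]  -> 2 point(s)
  x = 17: RHS = 5, y in [9, 10]  -> 2 point(s)
  x = 18: RHS = 11, y in [7, 12]  -> 2 point(s)
Affine points: 26. Add the point at infinity: total = 27.

#E(F_19) = 27


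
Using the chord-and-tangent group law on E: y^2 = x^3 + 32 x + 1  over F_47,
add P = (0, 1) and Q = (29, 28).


P != Q, so use the chord formula.
s = (y2 - y1) / (x2 - x1) = (27) / (29) mod 47 = 22
x3 = s^2 - x1 - x2 mod 47 = 22^2 - 0 - 29 = 32
y3 = s (x1 - x3) - y1 mod 47 = 22 * (0 - 32) - 1 = 0

P + Q = (32, 0)


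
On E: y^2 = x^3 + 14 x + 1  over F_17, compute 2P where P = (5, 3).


k = 2 = 10_2 (binary, LSB first: 01)
Double-and-add from P = (5, 3):
  bit 0 = 0: acc unchanged = O
  bit 1 = 1: acc = O + (15, 13) = (15, 13)

2P = (15, 13)


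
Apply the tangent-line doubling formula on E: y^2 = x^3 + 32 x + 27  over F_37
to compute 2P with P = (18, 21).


Doubling: s = (3 x1^2 + a) / (2 y1)
s = (3*18^2 + 32) / (2*21) mod 37 = 1
x3 = s^2 - 2 x1 mod 37 = 1^2 - 2*18 = 2
y3 = s (x1 - x3) - y1 mod 37 = 1 * (18 - 2) - 21 = 32

2P = (2, 32)


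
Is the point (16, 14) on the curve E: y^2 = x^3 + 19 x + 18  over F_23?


Check whether y^2 = x^3 + 19 x + 18 (mod 23) for (x, y) = (16, 14).
LHS: y^2 = 14^2 mod 23 = 12
RHS: x^3 + 19 x + 18 = 16^3 + 19*16 + 18 mod 23 = 2
LHS != RHS

No, not on the curve


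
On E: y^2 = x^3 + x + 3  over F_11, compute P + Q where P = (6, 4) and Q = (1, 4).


P != Q, so use the chord formula.
s = (y2 - y1) / (x2 - x1) = (0) / (6) mod 11 = 0
x3 = s^2 - x1 - x2 mod 11 = 0^2 - 6 - 1 = 4
y3 = s (x1 - x3) - y1 mod 11 = 0 * (6 - 4) - 4 = 7

P + Q = (4, 7)


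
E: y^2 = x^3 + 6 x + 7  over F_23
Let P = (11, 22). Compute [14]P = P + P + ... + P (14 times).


k = 14 = 1110_2 (binary, LSB first: 0111)
Double-and-add from P = (11, 22):
  bit 0 = 0: acc unchanged = O
  bit 1 = 1: acc = O + (7, 22) = (7, 22)
  bit 2 = 1: acc = (7, 22) + (2, 21) = (3, 11)
  bit 3 = 1: acc = (3, 11) + (22, 0) = (7, 1)

14P = (7, 1)


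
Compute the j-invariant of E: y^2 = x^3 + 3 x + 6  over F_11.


Delta = -16(4 a^3 + 27 b^2) mod 11 = 1
-1728 * (4 a)^3 = -1728 * (4*3)^3 mod 11 = 10
j = 10 * 1^(-1) mod 11 = 10

j = 10 (mod 11)


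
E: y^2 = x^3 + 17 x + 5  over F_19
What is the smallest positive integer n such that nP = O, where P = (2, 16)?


Compute successive multiples of P until we hit O:
  1P = (2, 16)
  2P = (3, 11)
  3P = (1, 17)
  4P = (17, 18)
  5P = (5, 14)
  6P = (4, 17)
  7P = (18, 14)
  8P = (10, 4)
  ... (continuing to 28P)
  28P = O

ord(P) = 28


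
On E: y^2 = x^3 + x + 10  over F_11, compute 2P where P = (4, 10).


Doubling: s = (3 x1^2 + a) / (2 y1)
s = (3*4^2 + 1) / (2*10) mod 11 = 3
x3 = s^2 - 2 x1 mod 11 = 3^2 - 2*4 = 1
y3 = s (x1 - x3) - y1 mod 11 = 3 * (4 - 1) - 10 = 10

2P = (1, 10)


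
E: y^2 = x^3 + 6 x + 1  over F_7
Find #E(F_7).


For each x in F_7, count y with y^2 = x^3 + 6 x + 1 mod 7:
  x = 0: RHS = 1, y in [1, 6]  -> 2 point(s)
  x = 1: RHS = 1, y in [1, 6]  -> 2 point(s)
  x = 2: RHS = 0, y in [0]  -> 1 point(s)
  x = 3: RHS = 4, y in [2, 5]  -> 2 point(s)
  x = 5: RHS = 2, y in [3, 4]  -> 2 point(s)
  x = 6: RHS = 1, y in [1, 6]  -> 2 point(s)
Affine points: 11. Add the point at infinity: total = 12.

#E(F_7) = 12


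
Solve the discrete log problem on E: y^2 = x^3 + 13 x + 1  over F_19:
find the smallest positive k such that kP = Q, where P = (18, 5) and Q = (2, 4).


Enumerate multiples of P until we hit Q = (2, 4):
  1P = (18, 5)
  2P = (0, 1)
  3P = (17, 10)
  4P = (9, 7)
  5P = (8, 16)
  6P = (2, 4)
Match found at i = 6.

k = 6


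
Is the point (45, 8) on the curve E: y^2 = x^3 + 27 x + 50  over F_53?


Check whether y^2 = x^3 + 27 x + 50 (mod 53) for (x, y) = (45, 8).
LHS: y^2 = 8^2 mod 53 = 11
RHS: x^3 + 27 x + 50 = 45^3 + 27*45 + 50 mod 53 = 11
LHS = RHS

Yes, on the curve


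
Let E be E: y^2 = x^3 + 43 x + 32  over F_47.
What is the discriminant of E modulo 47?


4 a^3 + 27 b^2 = 4*43^3 + 27*32^2 = 318028 + 27648 = 345676
Delta = -16 * (345676) = -5530816
Delta mod 47 = 3

Delta = 3 (mod 47)


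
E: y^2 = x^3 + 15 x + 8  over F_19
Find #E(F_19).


For each x in F_19, count y with y^2 = x^3 + 15 x + 8 mod 19:
  x = 1: RHS = 5, y in [9, 10]  -> 2 point(s)
  x = 3: RHS = 4, y in [2, 17]  -> 2 point(s)
  x = 7: RHS = 0, y in [0]  -> 1 point(s)
  x = 9: RHS = 17, y in [6, 13]  -> 2 point(s)
  x = 12: RHS = 16, y in [4, 15]  -> 2 point(s)
  x = 13: RHS = 6, y in [5, 14]  -> 2 point(s)
  x = 14: RHS = 17, y in [6, 13]  -> 2 point(s)
  x = 15: RHS = 17, y in [6, 13]  -> 2 point(s)
  x = 18: RHS = 11, y in [7, 12]  -> 2 point(s)
Affine points: 17. Add the point at infinity: total = 18.

#E(F_19) = 18


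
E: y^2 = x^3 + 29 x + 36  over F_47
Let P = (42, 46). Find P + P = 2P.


Doubling: s = (3 x1^2 + a) / (2 y1)
s = (3*42^2 + 29) / (2*46) mod 47 = 42
x3 = s^2 - 2 x1 mod 47 = 42^2 - 2*42 = 35
y3 = s (x1 - x3) - y1 mod 47 = 42 * (42 - 35) - 46 = 13

2P = (35, 13)


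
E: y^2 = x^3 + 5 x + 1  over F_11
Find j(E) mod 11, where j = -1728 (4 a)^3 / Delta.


Delta = -16(4 a^3 + 27 b^2) mod 11 = 5
-1728 * (4 a)^3 = -1728 * (4*5)^3 mod 11 = 8
j = 8 * 5^(-1) mod 11 = 6

j = 6 (mod 11)


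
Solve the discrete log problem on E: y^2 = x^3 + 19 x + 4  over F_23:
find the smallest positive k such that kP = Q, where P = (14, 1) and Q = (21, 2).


Enumerate multiples of P until we hit Q = (21, 2):
  1P = (14, 1)
  2P = (21, 2)
Match found at i = 2.

k = 2


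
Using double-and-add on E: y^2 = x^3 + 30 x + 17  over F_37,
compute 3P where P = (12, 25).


k = 3 = 11_2 (binary, LSB first: 11)
Double-and-add from P = (12, 25):
  bit 0 = 1: acc = O + (12, 25) = (12, 25)
  bit 1 = 1: acc = (12, 25) + (2, 23) = (26, 24)

3P = (26, 24)


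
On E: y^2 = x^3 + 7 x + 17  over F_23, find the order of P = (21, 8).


Compute successive multiples of P until we hit O:
  1P = (21, 8)
  2P = (17, 14)
  3P = (16, 19)
  4P = (12, 9)
  5P = (15, 22)
  6P = (18, 8)
  7P = (7, 15)
  8P = (1, 5)
  ... (continuing to 27P)
  27P = O

ord(P) = 27


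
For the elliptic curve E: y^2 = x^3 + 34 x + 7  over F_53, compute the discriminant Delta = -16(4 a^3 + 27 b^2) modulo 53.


4 a^3 + 27 b^2 = 4*34^3 + 27*7^2 = 157216 + 1323 = 158539
Delta = -16 * (158539) = -2536624
Delta mod 53 = 9

Delta = 9 (mod 53)


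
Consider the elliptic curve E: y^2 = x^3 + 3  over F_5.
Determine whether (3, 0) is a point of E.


Check whether y^2 = x^3 + 0 x + 3 (mod 5) for (x, y) = (3, 0).
LHS: y^2 = 0^2 mod 5 = 0
RHS: x^3 + 0 x + 3 = 3^3 + 0*3 + 3 mod 5 = 0
LHS = RHS

Yes, on the curve


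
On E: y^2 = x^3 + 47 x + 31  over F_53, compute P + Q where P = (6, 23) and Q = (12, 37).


P != Q, so use the chord formula.
s = (y2 - y1) / (x2 - x1) = (14) / (6) mod 53 = 20
x3 = s^2 - x1 - x2 mod 53 = 20^2 - 6 - 12 = 11
y3 = s (x1 - x3) - y1 mod 53 = 20 * (6 - 11) - 23 = 36

P + Q = (11, 36)


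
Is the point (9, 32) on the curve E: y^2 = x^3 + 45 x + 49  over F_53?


Check whether y^2 = x^3 + 45 x + 49 (mod 53) for (x, y) = (9, 32).
LHS: y^2 = 32^2 mod 53 = 17
RHS: x^3 + 45 x + 49 = 9^3 + 45*9 + 49 mod 53 = 17
LHS = RHS

Yes, on the curve


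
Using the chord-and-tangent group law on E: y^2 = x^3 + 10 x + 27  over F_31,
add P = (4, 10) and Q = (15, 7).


P != Q, so use the chord formula.
s = (y2 - y1) / (x2 - x1) = (28) / (11) mod 31 = 11
x3 = s^2 - x1 - x2 mod 31 = 11^2 - 4 - 15 = 9
y3 = s (x1 - x3) - y1 mod 31 = 11 * (4 - 9) - 10 = 28

P + Q = (9, 28)


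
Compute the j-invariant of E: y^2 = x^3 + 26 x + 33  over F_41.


Delta = -16(4 a^3 + 27 b^2) mod 41 = 39
-1728 * (4 a)^3 = -1728 * (4*26)^3 mod 41 = 31
j = 31 * 39^(-1) mod 41 = 5

j = 5 (mod 41)


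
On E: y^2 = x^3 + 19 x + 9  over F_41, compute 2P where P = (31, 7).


Doubling: s = (3 x1^2 + a) / (2 y1)
s = (3*31^2 + 19) / (2*7) mod 41 = 14
x3 = s^2 - 2 x1 mod 41 = 14^2 - 2*31 = 11
y3 = s (x1 - x3) - y1 mod 41 = 14 * (31 - 11) - 7 = 27

2P = (11, 27)


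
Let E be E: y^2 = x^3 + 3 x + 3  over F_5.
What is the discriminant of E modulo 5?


4 a^3 + 27 b^2 = 4*3^3 + 27*3^2 = 108 + 243 = 351
Delta = -16 * (351) = -5616
Delta mod 5 = 4

Delta = 4 (mod 5)


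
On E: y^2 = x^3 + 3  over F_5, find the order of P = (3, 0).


Compute successive multiples of P until we hit O:
  1P = (3, 0)
  2P = O

ord(P) = 2


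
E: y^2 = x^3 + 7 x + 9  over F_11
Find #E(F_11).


For each x in F_11, count y with y^2 = x^3 + 7 x + 9 mod 11:
  x = 0: RHS = 9, y in [3, 8]  -> 2 point(s)
  x = 2: RHS = 9, y in [3, 8]  -> 2 point(s)
  x = 5: RHS = 4, y in [2, 9]  -> 2 point(s)
  x = 6: RHS = 3, y in [5, 6]  -> 2 point(s)
  x = 7: RHS = 5, y in [4, 7]  -> 2 point(s)
  x = 8: RHS = 5, y in [4, 7]  -> 2 point(s)
  x = 9: RHS = 9, y in [3, 8]  -> 2 point(s)
  x = 10: RHS = 1, y in [1, 10]  -> 2 point(s)
Affine points: 16. Add the point at infinity: total = 17.

#E(F_11) = 17


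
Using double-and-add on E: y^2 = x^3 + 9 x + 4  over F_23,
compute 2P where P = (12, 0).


k = 2 = 10_2 (binary, LSB first: 01)
Double-and-add from P = (12, 0):
  bit 0 = 0: acc unchanged = O
  bit 1 = 1: acc = O + O = O

2P = O


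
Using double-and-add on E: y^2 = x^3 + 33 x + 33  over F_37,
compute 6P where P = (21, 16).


k = 6 = 110_2 (binary, LSB first: 011)
Double-and-add from P = (21, 16):
  bit 0 = 0: acc unchanged = O
  bit 1 = 1: acc = O + (21, 21) = (21, 21)
  bit 2 = 1: acc = (21, 21) + (21, 16) = O

6P = O


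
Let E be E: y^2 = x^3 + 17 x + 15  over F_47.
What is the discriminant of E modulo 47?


4 a^3 + 27 b^2 = 4*17^3 + 27*15^2 = 19652 + 6075 = 25727
Delta = -16 * (25727) = -411632
Delta mod 47 = 41

Delta = 41 (mod 47)


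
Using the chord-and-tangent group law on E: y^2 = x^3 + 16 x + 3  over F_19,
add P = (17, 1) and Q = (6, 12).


P != Q, so use the chord formula.
s = (y2 - y1) / (x2 - x1) = (11) / (8) mod 19 = 18
x3 = s^2 - x1 - x2 mod 19 = 18^2 - 17 - 6 = 16
y3 = s (x1 - x3) - y1 mod 19 = 18 * (17 - 16) - 1 = 17

P + Q = (16, 17)


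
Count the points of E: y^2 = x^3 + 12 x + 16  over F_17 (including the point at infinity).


For each x in F_17, count y with y^2 = x^3 + 12 x + 16 mod 17:
  x = 0: RHS = 16, y in [4, 13]  -> 2 point(s)
  x = 4: RHS = 9, y in [3, 14]  -> 2 point(s)
  x = 6: RHS = 15, y in [7, 10]  -> 2 point(s)
  x = 7: RHS = 1, y in [1, 16]  -> 2 point(s)
  x = 11: RHS = 0, y in [0]  -> 1 point(s)
  x = 12: RHS = 1, y in [1, 16]  -> 2 point(s)
  x = 14: RHS = 4, y in [2, 15]  -> 2 point(s)
  x = 15: RHS = 1, y in [1, 16]  -> 2 point(s)
Affine points: 15. Add the point at infinity: total = 16.

#E(F_17) = 16


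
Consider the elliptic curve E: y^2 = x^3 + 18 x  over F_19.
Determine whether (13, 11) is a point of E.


Check whether y^2 = x^3 + 18 x + 0 (mod 19) for (x, y) = (13, 11).
LHS: y^2 = 11^2 mod 19 = 7
RHS: x^3 + 18 x + 0 = 13^3 + 18*13 + 0 mod 19 = 18
LHS != RHS

No, not on the curve


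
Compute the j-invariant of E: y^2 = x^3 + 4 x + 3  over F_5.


Delta = -16(4 a^3 + 27 b^2) mod 5 = 1
-1728 * (4 a)^3 = -1728 * (4*4)^3 mod 5 = 2
j = 2 * 1^(-1) mod 5 = 2

j = 2 (mod 5)


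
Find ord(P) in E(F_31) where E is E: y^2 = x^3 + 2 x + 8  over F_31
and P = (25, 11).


Compute successive multiples of P until we hit O:
  1P = (25, 11)
  2P = (6, 22)
  3P = (20, 22)
  4P = (2, 19)
  5P = (5, 9)
  6P = (10, 6)
  7P = (3, 17)
  8P = (0, 16)
  ... (continuing to 31P)
  31P = O

ord(P) = 31


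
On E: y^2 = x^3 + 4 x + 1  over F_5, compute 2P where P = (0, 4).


Doubling: s = (3 x1^2 + a) / (2 y1)
s = (3*0^2 + 4) / (2*4) mod 5 = 3
x3 = s^2 - 2 x1 mod 5 = 3^2 - 2*0 = 4
y3 = s (x1 - x3) - y1 mod 5 = 3 * (0 - 4) - 4 = 4

2P = (4, 4)


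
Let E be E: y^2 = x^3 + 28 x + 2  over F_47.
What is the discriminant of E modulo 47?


4 a^3 + 27 b^2 = 4*28^3 + 27*2^2 = 87808 + 108 = 87916
Delta = -16 * (87916) = -1406656
Delta mod 47 = 7

Delta = 7 (mod 47)


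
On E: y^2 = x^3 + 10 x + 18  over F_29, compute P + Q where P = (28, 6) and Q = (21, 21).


P != Q, so use the chord formula.
s = (y2 - y1) / (x2 - x1) = (15) / (22) mod 29 = 2
x3 = s^2 - x1 - x2 mod 29 = 2^2 - 28 - 21 = 13
y3 = s (x1 - x3) - y1 mod 29 = 2 * (28 - 13) - 6 = 24

P + Q = (13, 24)


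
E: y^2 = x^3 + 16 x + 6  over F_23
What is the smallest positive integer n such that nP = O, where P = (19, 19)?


Compute successive multiples of P until we hit O:
  1P = (19, 19)
  2P = (3, 14)
  3P = (17, 19)
  4P = (10, 4)
  5P = (7, 1)
  6P = (5, 2)
  7P = (2, 0)
  8P = (5, 21)
  ... (continuing to 14P)
  14P = O

ord(P) = 14


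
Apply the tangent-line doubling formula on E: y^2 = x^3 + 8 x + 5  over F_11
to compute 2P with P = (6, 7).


Doubling: s = (3 x1^2 + a) / (2 y1)
s = (3*6^2 + 8) / (2*7) mod 11 = 2
x3 = s^2 - 2 x1 mod 11 = 2^2 - 2*6 = 3
y3 = s (x1 - x3) - y1 mod 11 = 2 * (6 - 3) - 7 = 10

2P = (3, 10)


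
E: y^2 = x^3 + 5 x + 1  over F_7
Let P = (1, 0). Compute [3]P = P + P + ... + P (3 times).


k = 3 = 11_2 (binary, LSB first: 11)
Double-and-add from P = (1, 0):
  bit 0 = 1: acc = O + (1, 0) = (1, 0)
  bit 1 = 1: acc = (1, 0) + O = (1, 0)

3P = (1, 0)


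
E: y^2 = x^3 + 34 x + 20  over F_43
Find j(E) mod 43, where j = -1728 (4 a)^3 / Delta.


Delta = -16(4 a^3 + 27 b^2) mod 43 = 18
-1728 * (4 a)^3 = -1728 * (4*34)^3 mod 43 = 8
j = 8 * 18^(-1) mod 43 = 10

j = 10 (mod 43)


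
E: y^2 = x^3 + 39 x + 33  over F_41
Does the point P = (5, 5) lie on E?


Check whether y^2 = x^3 + 39 x + 33 (mod 41) for (x, y) = (5, 5).
LHS: y^2 = 5^2 mod 41 = 25
RHS: x^3 + 39 x + 33 = 5^3 + 39*5 + 33 mod 41 = 25
LHS = RHS

Yes, on the curve


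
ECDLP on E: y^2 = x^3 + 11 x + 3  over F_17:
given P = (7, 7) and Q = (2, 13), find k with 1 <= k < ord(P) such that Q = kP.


Enumerate multiples of P until we hit Q = (2, 13):
  1P = (7, 7)
  2P = (2, 13)
Match found at i = 2.

k = 2


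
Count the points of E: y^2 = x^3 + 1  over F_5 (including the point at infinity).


For each x in F_5, count y with y^2 = x^3 + 0 x + 1 mod 5:
  x = 0: RHS = 1, y in [1, 4]  -> 2 point(s)
  x = 2: RHS = 4, y in [2, 3]  -> 2 point(s)
  x = 4: RHS = 0, y in [0]  -> 1 point(s)
Affine points: 5. Add the point at infinity: total = 6.

#E(F_5) = 6


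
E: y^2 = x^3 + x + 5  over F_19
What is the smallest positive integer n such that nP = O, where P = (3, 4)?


Compute successive multiples of P until we hit O:
  1P = (3, 4)
  2P = (11, 6)
  3P = (11, 13)
  4P = (3, 15)
  5P = O

ord(P) = 5


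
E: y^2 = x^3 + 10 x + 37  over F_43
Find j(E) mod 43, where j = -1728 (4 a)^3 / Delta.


Delta = -16(4 a^3 + 27 b^2) mod 43 = 41
-1728 * (4 a)^3 = -1728 * (4*10)^3 mod 43 = 1
j = 1 * 41^(-1) mod 43 = 21

j = 21 (mod 43)


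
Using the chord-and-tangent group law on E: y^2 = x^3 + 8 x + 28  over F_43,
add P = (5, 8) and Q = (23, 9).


P != Q, so use the chord formula.
s = (y2 - y1) / (x2 - x1) = (1) / (18) mod 43 = 12
x3 = s^2 - x1 - x2 mod 43 = 12^2 - 5 - 23 = 30
y3 = s (x1 - x3) - y1 mod 43 = 12 * (5 - 30) - 8 = 36

P + Q = (30, 36)


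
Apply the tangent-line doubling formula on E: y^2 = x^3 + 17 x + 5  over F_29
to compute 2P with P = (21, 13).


Doubling: s = (3 x1^2 + a) / (2 y1)
s = (3*21^2 + 17) / (2*13) mod 29 = 27
x3 = s^2 - 2 x1 mod 29 = 27^2 - 2*21 = 20
y3 = s (x1 - x3) - y1 mod 29 = 27 * (21 - 20) - 13 = 14

2P = (20, 14)


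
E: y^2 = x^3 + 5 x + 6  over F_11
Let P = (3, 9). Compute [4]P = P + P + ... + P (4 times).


k = 4 = 100_2 (binary, LSB first: 001)
Double-and-add from P = (3, 9):
  bit 0 = 0: acc unchanged = O
  bit 1 = 0: acc unchanged = O
  bit 2 = 1: acc = O + (3, 9) = (3, 9)

4P = (3, 9)


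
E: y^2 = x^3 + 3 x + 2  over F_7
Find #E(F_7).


For each x in F_7, count y with y^2 = x^3 + 3 x + 2 mod 7:
  x = 0: RHS = 2, y in [3, 4]  -> 2 point(s)
  x = 2: RHS = 2, y in [3, 4]  -> 2 point(s)
  x = 4: RHS = 1, y in [1, 6]  -> 2 point(s)
  x = 5: RHS = 2, y in [3, 4]  -> 2 point(s)
Affine points: 8. Add the point at infinity: total = 9.

#E(F_7) = 9


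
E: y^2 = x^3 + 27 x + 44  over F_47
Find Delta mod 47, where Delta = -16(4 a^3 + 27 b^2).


4 a^3 + 27 b^2 = 4*27^3 + 27*44^2 = 78732 + 52272 = 131004
Delta = -16 * (131004) = -2096064
Delta mod 47 = 42

Delta = 42 (mod 47)


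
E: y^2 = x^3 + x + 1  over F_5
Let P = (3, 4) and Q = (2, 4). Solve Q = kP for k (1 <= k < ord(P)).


Enumerate multiples of P until we hit Q = (2, 4):
  1P = (3, 4)
  2P = (0, 4)
  3P = (2, 1)
  4P = (4, 3)
  5P = (4, 2)
  6P = (2, 4)
Match found at i = 6.

k = 6


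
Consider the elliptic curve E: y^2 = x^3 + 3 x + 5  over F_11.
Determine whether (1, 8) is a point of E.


Check whether y^2 = x^3 + 3 x + 5 (mod 11) for (x, y) = (1, 8).
LHS: y^2 = 8^2 mod 11 = 9
RHS: x^3 + 3 x + 5 = 1^3 + 3*1 + 5 mod 11 = 9
LHS = RHS

Yes, on the curve


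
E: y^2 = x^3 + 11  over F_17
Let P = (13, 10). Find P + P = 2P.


Doubling: s = (3 x1^2 + a) / (2 y1)
s = (3*13^2 + 0) / (2*10) mod 17 = 16
x3 = s^2 - 2 x1 mod 17 = 16^2 - 2*13 = 9
y3 = s (x1 - x3) - y1 mod 17 = 16 * (13 - 9) - 10 = 3

2P = (9, 3)


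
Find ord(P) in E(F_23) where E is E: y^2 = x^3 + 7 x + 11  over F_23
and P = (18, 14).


Compute successive multiples of P until we hit O:
  1P = (18, 14)
  2P = (14, 1)
  3P = (3, 6)
  4P = (3, 17)
  5P = (14, 22)
  6P = (18, 9)
  7P = O

ord(P) = 7


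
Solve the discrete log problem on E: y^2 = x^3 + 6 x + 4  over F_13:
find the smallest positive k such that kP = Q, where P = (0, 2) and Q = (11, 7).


Enumerate multiples of P until we hit Q = (11, 7):
  1P = (0, 2)
  2P = (12, 6)
  3P = (4, 1)
  4P = (5, 9)
  5P = (11, 6)
  6P = (6, 10)
  7P = (3, 7)
  8P = (7, 8)
  9P = (7, 5)
  10P = (3, 6)
  11P = (6, 3)
  12P = (11, 7)
Match found at i = 12.

k = 12


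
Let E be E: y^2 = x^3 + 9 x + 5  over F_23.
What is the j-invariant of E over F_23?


Delta = -16(4 a^3 + 27 b^2) mod 23 = 21
-1728 * (4 a)^3 = -1728 * (4*9)^3 mod 23 = 10
j = 10 * 21^(-1) mod 23 = 18

j = 18 (mod 23)


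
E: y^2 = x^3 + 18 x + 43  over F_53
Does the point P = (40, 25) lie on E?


Check whether y^2 = x^3 + 18 x + 43 (mod 53) for (x, y) = (40, 25).
LHS: y^2 = 25^2 mod 53 = 42
RHS: x^3 + 18 x + 43 = 40^3 + 18*40 + 43 mod 53 = 50
LHS != RHS

No, not on the curve


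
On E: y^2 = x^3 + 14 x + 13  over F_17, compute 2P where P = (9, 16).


k = 2 = 10_2 (binary, LSB first: 01)
Double-and-add from P = (9, 16):
  bit 0 = 0: acc unchanged = O
  bit 1 = 1: acc = O + (0, 9) = (0, 9)

2P = (0, 9)


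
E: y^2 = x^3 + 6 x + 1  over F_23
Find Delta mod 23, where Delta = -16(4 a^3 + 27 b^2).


4 a^3 + 27 b^2 = 4*6^3 + 27*1^2 = 864 + 27 = 891
Delta = -16 * (891) = -14256
Delta mod 23 = 4

Delta = 4 (mod 23)


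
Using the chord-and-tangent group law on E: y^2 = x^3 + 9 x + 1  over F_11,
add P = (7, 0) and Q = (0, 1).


P != Q, so use the chord formula.
s = (y2 - y1) / (x2 - x1) = (1) / (4) mod 11 = 3
x3 = s^2 - x1 - x2 mod 11 = 3^2 - 7 - 0 = 2
y3 = s (x1 - x3) - y1 mod 11 = 3 * (7 - 2) - 0 = 4

P + Q = (2, 4)


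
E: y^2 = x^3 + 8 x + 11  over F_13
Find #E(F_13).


For each x in F_13, count y with y^2 = x^3 + 8 x + 11 mod 13:
  x = 2: RHS = 9, y in [3, 10]  -> 2 point(s)
  x = 3: RHS = 10, y in [6, 7]  -> 2 point(s)
  x = 4: RHS = 3, y in [4, 9]  -> 2 point(s)
  x = 10: RHS = 12, y in [5, 8]  -> 2 point(s)
  x = 11: RHS = 0, y in [0]  -> 1 point(s)
Affine points: 9. Add the point at infinity: total = 10.

#E(F_13) = 10


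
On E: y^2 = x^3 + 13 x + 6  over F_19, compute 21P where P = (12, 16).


k = 21 = 10101_2 (binary, LSB first: 10101)
Double-and-add from P = (12, 16):
  bit 0 = 1: acc = O + (12, 16) = (12, 16)
  bit 1 = 0: acc unchanged = (12, 16)
  bit 2 = 1: acc = (12, 16) + (5, 5) = (13, 15)
  bit 3 = 0: acc unchanged = (13, 15)
  bit 4 = 1: acc = (13, 15) + (9, 4) = (1, 18)

21P = (1, 18)


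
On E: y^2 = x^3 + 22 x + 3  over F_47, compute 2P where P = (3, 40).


Doubling: s = (3 x1^2 + a) / (2 y1)
s = (3*3^2 + 22) / (2*40) mod 47 = 20
x3 = s^2 - 2 x1 mod 47 = 20^2 - 2*3 = 18
y3 = s (x1 - x3) - y1 mod 47 = 20 * (3 - 18) - 40 = 36

2P = (18, 36)


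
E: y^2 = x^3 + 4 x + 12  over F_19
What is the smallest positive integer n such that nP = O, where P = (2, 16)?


Compute successive multiples of P until we hit O:
  1P = (2, 16)
  2P = (1, 13)
  3P = (6, 10)
  4P = (18, 8)
  5P = (4, 4)
  6P = (11, 0)
  7P = (4, 15)
  8P = (18, 11)
  ... (continuing to 12P)
  12P = O

ord(P) = 12


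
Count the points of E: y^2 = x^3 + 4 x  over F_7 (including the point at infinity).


For each x in F_7, count y with y^2 = x^3 + 4 x + 0 mod 7:
  x = 0: RHS = 0, y in [0]  -> 1 point(s)
  x = 2: RHS = 2, y in [3, 4]  -> 2 point(s)
  x = 3: RHS = 4, y in [2, 5]  -> 2 point(s)
  x = 6: RHS = 2, y in [3, 4]  -> 2 point(s)
Affine points: 7. Add the point at infinity: total = 8.

#E(F_7) = 8


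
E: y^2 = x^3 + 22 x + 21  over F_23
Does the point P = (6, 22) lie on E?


Check whether y^2 = x^3 + 22 x + 21 (mod 23) for (x, y) = (6, 22).
LHS: y^2 = 22^2 mod 23 = 1
RHS: x^3 + 22 x + 21 = 6^3 + 22*6 + 21 mod 23 = 1
LHS = RHS

Yes, on the curve


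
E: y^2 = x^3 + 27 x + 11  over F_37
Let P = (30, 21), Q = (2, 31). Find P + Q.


P != Q, so use the chord formula.
s = (y2 - y1) / (x2 - x1) = (10) / (9) mod 37 = 34
x3 = s^2 - x1 - x2 mod 37 = 34^2 - 30 - 2 = 14
y3 = s (x1 - x3) - y1 mod 37 = 34 * (30 - 14) - 21 = 5

P + Q = (14, 5)
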